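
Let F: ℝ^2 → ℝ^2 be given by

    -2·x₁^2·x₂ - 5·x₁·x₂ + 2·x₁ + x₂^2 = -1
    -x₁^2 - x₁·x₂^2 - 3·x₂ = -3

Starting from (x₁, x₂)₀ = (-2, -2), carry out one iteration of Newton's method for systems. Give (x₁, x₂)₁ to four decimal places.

At (-2, -2): F = (-3.0000, 13.0000).
Jacobian J = [[-4·x₁·x₂ - 5·x₂ + 2, -2·x₁^2 - 5·x₁ + 2·x₂], [-2·x₁ - x₂^2, -2·x₁·x₂ - 3]].
At the point, J = [[-4.0000, -2.0000], [0.0000, -11.0000]] (det J = 44.0000).
Solving J·Δ = −F gives Δ = (-1.3409, 1.1818).
Then the next iterate is (x₁, x₂)₁ = (-3.3409, -0.8182).

(-3.3409, -0.8182)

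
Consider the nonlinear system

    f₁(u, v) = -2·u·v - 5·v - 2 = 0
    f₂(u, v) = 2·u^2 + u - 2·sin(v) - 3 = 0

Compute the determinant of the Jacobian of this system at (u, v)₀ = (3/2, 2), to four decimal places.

J = [[-2·v, -2·u - 5], [4·u + 1, -2·cos(v)]].
At the point, J = [[-4.0000, -8.0000], [7.0000, 0.832294]].
det J = 52.6708.

52.6708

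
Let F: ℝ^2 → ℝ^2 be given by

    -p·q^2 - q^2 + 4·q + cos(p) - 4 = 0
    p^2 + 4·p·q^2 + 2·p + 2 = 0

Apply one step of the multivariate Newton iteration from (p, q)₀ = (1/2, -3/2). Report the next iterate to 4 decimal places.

At (1/2, -3/2): F = (-12.497417, 7.7500).
Jacobian J = [[-q^2 - sin(p), -2·p·q - 2·q + 4], [2·p + 4·q^2 + 2, 8·p·q]].
At the point, J = [[-2.729426, 8.5000], [12.0000, -6.0000]] (det J = -85.623447).
Solving J·Δ = −F gives Δ = (0.1064, 1.5044).
Then the next iterate is (p, q)₁ = (0.6064, 0.0044).

(0.6064, 0.0044)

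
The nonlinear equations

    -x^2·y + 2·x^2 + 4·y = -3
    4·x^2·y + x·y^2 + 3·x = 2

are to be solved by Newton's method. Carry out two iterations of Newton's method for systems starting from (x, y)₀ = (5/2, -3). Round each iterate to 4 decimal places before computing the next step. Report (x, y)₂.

(1.1911, -1.4306)

At (5/2, -3): F = (22.2500, -47.0000).
Jacobian J = [[-2·x·y + 4·x, -x^2 + 4], [8·x·y + y^2 + 3, 4·x^2 + 2·x·y]].
At the point, J = [[25.0000, -2.2500], [-48.0000, 10.0000]] (det J = 142.0000).
Solving J·Δ = −F gives Δ = (-0.8222, 0.7535).
Then the next iterate is (x, y)₁ = (1.6778, -2.2465).
Round to (1.6778, -2.2465) and repeat: F = (5.967952, -13.794848), J = [[14.249555, 1.184987], [-22.106659, 3.721696]].
Δ = (-0.4867, 0.8159), so (x, y)₂ = (1.1911, -1.4306).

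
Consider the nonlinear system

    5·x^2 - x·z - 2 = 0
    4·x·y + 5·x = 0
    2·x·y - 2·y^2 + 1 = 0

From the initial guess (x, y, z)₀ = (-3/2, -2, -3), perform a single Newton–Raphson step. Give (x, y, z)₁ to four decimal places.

At (-3/2, -2, -3): F = (4.7500, 4.5000, -1.0000).
Jacobian J = [[10·x - z, 0, -x], [4·y + 5, 4·x, 0], [2·y, 2·x - 4·y, 0]].
At the point, J = [[-12.0000, 0.0000, 1.5000], [-3.0000, -6.0000, 0.0000], [-4.0000, 5.0000, 0.0000]] (det J = -58.5000).
Solving J·Δ = −F gives Δ = (0.4231, 0.5385, 0.2179).
Then the next iterate is (x, y, z)₁ = (-1.0769, -1.4615, -2.7821).

(-1.0769, -1.4615, -2.7821)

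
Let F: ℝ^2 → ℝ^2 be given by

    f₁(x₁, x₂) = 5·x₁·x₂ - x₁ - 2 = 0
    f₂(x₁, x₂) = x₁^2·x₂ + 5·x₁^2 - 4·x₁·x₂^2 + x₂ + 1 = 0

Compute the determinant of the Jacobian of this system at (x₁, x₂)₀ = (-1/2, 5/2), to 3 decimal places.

48.125

J = [[5·x₂ - 1, 5·x₁], [2·x₁·x₂ + 10·x₁ - 4·x₂^2, x₁^2 - 8·x₁·x₂ + 1]].
At the point, J = [[11.500, -2.500], [-32.500, 11.250]].
det J = 48.125.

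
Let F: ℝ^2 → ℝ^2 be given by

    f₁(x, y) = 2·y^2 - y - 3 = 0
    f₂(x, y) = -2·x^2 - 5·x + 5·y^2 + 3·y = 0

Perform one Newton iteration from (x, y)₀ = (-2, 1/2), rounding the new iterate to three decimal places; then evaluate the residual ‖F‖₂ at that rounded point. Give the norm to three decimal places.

139.830

At (-2, 1/2): F = (-3.000, 4.750).
Jacobian J = [[0, 4·y - 1], [-4·x - 5, 10·y + 3]].
At the point, J = [[0.000, 1.000], [3.000, 8.000]] (det J = -3.000).
Solving J·Δ = −F gives Δ = (-9.583, 3.000).
Then the next iterate is (x, y)₁ = (-11.583, 3.500).
Re-evaluating at (-11.583, 3.500): F = (18.000, -138.66678), so ‖F‖₂ = 139.830.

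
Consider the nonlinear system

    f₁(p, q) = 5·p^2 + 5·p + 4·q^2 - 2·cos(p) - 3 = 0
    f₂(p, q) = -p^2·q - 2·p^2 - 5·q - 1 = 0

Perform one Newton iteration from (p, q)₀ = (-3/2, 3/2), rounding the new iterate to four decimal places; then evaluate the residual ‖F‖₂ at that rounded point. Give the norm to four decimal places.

92.3307

At (-3/2, 3/2): F = (9.608526, -16.3750).
Jacobian J = [[10·p + 2·sin(p) + 5, 8·q], [-2·p·q - 4·p, -p^2 - 5]].
At the point, J = [[-11.994990, 12.0000], [10.5000, -7.2500]] (det J = -39.036323).
Solving J·Δ = −F gives Δ = (3.2492, 2.4472).
Then the next iterate is (p, q)₁ = (1.7492, 3.9472).
Re-evaluating at (1.7492, 3.9472): F = (83.720972, -38.932652), so ‖F‖₂ = 92.3307.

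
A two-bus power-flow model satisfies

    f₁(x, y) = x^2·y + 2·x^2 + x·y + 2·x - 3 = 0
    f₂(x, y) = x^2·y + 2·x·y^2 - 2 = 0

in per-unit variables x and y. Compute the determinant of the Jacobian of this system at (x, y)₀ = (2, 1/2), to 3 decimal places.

J = [[2·x·y + 4·x + y + 2, x^2 + x], [2·x·y + 2·y^2, x^2 + 4·x·y]].
At the point, J = [[12.500, 6.000], [2.500, 8.000]].
det J = 85.000.

85.000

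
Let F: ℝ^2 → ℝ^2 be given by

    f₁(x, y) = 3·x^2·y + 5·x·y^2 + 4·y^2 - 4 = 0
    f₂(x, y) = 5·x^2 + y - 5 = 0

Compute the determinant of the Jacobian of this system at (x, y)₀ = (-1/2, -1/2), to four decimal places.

-1.0000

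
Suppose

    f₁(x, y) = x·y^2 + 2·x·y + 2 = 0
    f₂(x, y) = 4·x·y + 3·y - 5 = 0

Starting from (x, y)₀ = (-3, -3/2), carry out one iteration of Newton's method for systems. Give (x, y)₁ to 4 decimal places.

(-0.4242, -2.2727)

At (-3, -3/2): F = (4.2500, 8.5000).
Jacobian J = [[y^2 + 2·y, 2·x·y + 2·x], [4·y, 4·x + 3]].
At the point, J = [[-0.7500, 3.0000], [-6.0000, -9.0000]] (det J = 24.7500).
Solving J·Δ = −F gives Δ = (2.5758, -0.7727).
Then the next iterate is (x, y)₁ = (-0.4242, -2.2727).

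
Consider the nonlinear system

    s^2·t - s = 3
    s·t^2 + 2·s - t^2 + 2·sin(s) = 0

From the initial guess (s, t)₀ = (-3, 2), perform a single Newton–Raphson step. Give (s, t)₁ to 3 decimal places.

(-2.491, 0.735)

At (-3, 2): F = (18.000, -22.28224).
Jacobian J = [[2·s·t - 1, s^2], [t^2 + 2·cos(s) + 2, 2·s·t - 2·t]].
At the point, J = [[-13.000, 9.000], [4.02002, -16.000]] (det J = 171.81986).
Solving J·Δ = −F gives Δ = (0.509, -1.265).
Then the next iterate is (s, t)₁ = (-2.491, 0.735).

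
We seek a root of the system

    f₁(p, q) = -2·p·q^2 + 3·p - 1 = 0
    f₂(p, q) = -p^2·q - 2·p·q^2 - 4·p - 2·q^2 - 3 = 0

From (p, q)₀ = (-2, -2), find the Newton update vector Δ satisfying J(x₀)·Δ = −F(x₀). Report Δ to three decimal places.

At (-2, -2): F = (9.000, 21.000).
Jacobian J = [[-2·q^2 + 3, -4·p·q], [-2·p·q - 2·q^2 - 4, -p^2 - 4·p·q - 4·q]].
At the point, J = [[-5.000, -16.000], [-20.000, -12.000]] (det J = -260.000).
Solving J·Δ = −F gives Δ = (0.877, 0.288).

(0.877, 0.288)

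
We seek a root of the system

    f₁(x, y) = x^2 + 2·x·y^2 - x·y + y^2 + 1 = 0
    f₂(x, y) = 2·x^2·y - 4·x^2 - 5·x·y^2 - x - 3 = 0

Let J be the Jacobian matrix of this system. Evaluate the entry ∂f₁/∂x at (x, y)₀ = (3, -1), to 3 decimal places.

9.000

∂f₁/∂x = 2·x + 2·y^2 - y.
At (3, -1) this is 9.000.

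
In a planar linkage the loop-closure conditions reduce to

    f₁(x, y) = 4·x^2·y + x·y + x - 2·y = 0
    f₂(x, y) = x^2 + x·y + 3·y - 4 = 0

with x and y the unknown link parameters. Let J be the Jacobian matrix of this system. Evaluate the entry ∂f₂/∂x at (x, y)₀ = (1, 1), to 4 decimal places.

∂f₂/∂x = 2·x + y.
At (1, 1) this is 3.0000.

3.0000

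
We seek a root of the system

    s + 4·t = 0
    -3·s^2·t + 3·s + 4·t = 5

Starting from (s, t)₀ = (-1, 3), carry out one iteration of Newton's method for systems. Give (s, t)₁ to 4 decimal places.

(-0.6265, 0.1566)

At (-1, 3): F = (11.0000, -5.0000).
Jacobian J = [[1, 4], [-6·s·t + 3, -3·s^2 + 4]].
At the point, J = [[1.0000, 4.0000], [21.0000, 1.0000]] (det J = -83.0000).
Solving J·Δ = −F gives Δ = (0.3735, -2.8434).
Then the next iterate is (s, t)₁ = (-0.6265, 0.1566).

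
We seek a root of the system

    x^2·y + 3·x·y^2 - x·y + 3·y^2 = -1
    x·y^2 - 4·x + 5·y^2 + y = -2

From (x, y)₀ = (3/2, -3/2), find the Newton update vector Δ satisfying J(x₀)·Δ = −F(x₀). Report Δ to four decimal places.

(-1.0369, 0.5913)

At (3/2, -3/2): F = (16.7500, 9.1250).
Jacobian J = [[2·x·y + 3·y^2 - y, x^2 + 6·x·y - x + 6·y], [y^2 - 4, 2·x·y + 10·y + 1]].
At the point, J = [[3.7500, -21.7500], [-1.7500, -18.5000]] (det J = -107.4375).
Solving J·Δ = −F gives Δ = (-1.0369, 0.5913).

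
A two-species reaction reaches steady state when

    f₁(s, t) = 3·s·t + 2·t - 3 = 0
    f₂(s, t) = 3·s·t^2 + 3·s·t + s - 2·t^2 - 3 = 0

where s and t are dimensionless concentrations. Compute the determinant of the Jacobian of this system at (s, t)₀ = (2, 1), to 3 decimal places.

-14.000

J = [[3·t, 3·s + 2], [3·t^2 + 3·t + 1, 6·s·t + 3·s - 4·t]].
At the point, J = [[3.000, 8.000], [7.000, 14.000]].
det J = -14.000.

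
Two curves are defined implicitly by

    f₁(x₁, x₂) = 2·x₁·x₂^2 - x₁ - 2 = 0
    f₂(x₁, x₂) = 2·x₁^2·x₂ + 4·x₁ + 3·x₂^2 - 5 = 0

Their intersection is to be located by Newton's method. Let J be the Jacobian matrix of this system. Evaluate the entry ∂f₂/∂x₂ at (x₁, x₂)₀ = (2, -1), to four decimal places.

2.0000

∂f₂/∂x₂ = 2·x₁^2 + 6·x₂.
At (2, -1) this is 2.0000.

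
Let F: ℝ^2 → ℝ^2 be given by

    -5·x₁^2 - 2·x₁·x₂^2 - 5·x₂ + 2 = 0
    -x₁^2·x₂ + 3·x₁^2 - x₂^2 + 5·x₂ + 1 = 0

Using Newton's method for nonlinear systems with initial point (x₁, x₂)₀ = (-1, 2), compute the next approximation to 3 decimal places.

(3.000, 1.000)

At (-1, 2): F = (-5.000, 8.000).
Jacobian J = [[-10·x₁ - 2·x₂^2, -4·x₁·x₂ - 5], [-2·x₁·x₂ + 6·x₁, -x₁^2 - 2·x₂ + 5]].
At the point, J = [[2.000, 3.000], [-2.000, 0.000]] (det J = 6.000).
Solving J·Δ = −F gives Δ = (4.000, -1.000).
Then the next iterate is (x₁, x₂)₁ = (3.000, 1.000).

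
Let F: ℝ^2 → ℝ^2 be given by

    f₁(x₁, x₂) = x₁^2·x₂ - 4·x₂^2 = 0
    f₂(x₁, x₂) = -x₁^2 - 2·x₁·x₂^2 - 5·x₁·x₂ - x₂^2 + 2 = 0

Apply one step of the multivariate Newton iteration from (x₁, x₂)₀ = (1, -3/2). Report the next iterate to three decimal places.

At (1, -3/2): F = (-10.500, 1.750).
Jacobian J = [[2·x₁·x₂, x₁^2 - 8·x₂], [-2·x₁ - 2·x₂^2 - 5·x₂, -4·x₁·x₂ - 5·x₁ - 2·x₂]].
At the point, J = [[-3.000, 13.000], [1.000, 4.000]] (det J = -25.000).
Solving J·Δ = −F gives Δ = (-2.590, 0.210).
Then the next iterate is (x₁, x₂)₁ = (-1.590, -1.290).

(-1.590, -1.290)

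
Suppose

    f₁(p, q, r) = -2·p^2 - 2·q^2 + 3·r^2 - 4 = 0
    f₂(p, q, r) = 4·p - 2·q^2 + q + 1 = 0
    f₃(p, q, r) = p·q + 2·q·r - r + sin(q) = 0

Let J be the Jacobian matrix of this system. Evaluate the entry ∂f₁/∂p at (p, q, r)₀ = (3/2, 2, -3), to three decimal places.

-6.000

∂f₁/∂p = -4·p.
At (3/2, 2, -3) this is -6.000.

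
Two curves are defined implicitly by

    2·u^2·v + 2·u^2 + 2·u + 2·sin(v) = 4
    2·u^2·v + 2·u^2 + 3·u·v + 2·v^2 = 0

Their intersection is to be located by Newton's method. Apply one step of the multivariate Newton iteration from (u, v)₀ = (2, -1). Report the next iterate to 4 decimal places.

(1.5874, -0.7238)

At (2, -1): F = (-1.682942, -4.0000).
Jacobian J = [[4·u·v + 4·u + 2, 2·u^2 + 2·cos(v)], [4·u·v + 4·u + 3·v, 2·u^2 + 3·u + 4·v]].
At the point, J = [[2.0000, 9.080605], [-3.0000, 10.0000]] (det J = 47.241814).
Solving J·Δ = −F gives Δ = (-0.4126, 0.2762).
Then the next iterate is (u, v)₁ = (1.5874, -0.7238).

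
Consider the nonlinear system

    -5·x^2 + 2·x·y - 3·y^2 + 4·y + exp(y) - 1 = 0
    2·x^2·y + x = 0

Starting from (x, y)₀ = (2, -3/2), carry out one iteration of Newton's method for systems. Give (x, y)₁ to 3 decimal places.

(28.398, 36.047)

At (2, -3/2): F = (-39.52687, -10.000).
Jacobian J = [[-10·x + 2·y, 2·x - 6·y + exp(y) + 4], [4·x·y + 1, 2·x^2]].
At the point, J = [[-23.000, 17.22313], [-11.000, 8.000]] (det J = 5.45443).
Solving J·Δ = −F gives Δ = (26.398, 37.547).
Then the next iterate is (x, y)₁ = (28.398, 36.047).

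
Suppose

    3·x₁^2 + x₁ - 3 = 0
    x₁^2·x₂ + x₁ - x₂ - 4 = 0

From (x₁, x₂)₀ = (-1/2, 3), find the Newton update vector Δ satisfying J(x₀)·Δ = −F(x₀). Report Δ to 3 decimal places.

At (-1/2, 3): F = (-2.750, -6.750).
Jacobian J = [[6·x₁ + 1, 0], [2·x₁·x₂ + 1, x₁^2 - 1]].
At the point, J = [[-2.000, 0.000], [-2.000, -0.750]] (det J = 1.500).
Solving J·Δ = −F gives Δ = (-1.375, -5.333).

(-1.375, -5.333)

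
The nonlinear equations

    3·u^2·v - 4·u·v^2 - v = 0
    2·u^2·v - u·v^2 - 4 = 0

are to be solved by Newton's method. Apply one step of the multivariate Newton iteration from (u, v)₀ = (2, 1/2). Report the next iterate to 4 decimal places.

(0.8000, 1.3333)

At (2, 1/2): F = (3.5000, -0.5000).
Jacobian J = [[6·u·v - 4·v^2, 3·u^2 - 8·u·v - 1], [4·u·v - v^2, 2·u^2 - 2·u·v]].
At the point, J = [[5.0000, 3.0000], [3.7500, 6.0000]] (det J = 18.7500).
Solving J·Δ = −F gives Δ = (-1.2000, 0.8333).
Then the next iterate is (u, v)₁ = (0.8000, 1.3333).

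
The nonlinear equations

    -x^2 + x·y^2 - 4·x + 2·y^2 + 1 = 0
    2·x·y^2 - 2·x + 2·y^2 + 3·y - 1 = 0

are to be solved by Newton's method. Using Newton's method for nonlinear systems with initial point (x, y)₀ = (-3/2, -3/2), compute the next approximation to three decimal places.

At (-3/2, -3/2): F = (5.875, -4.750).
Jacobian J = [[-2·x + y^2 - 4, 2·x·y + 4·y], [2·y^2 - 2, 4·x·y + 4·y + 3]].
At the point, J = [[1.250, -1.500], [2.500, 6.000]] (det J = 11.250).
Solving J·Δ = −F gives Δ = (-2.500, 1.833).
Then the next iterate is (x, y)₁ = (-4.000, 0.333).

(-4.000, 0.333)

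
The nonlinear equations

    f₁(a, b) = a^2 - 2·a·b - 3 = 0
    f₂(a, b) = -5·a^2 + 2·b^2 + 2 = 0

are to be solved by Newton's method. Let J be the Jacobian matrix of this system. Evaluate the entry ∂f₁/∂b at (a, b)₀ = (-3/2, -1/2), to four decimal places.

3.0000

∂f₁/∂b = -2·a.
At (-3/2, -1/2) this is 3.0000.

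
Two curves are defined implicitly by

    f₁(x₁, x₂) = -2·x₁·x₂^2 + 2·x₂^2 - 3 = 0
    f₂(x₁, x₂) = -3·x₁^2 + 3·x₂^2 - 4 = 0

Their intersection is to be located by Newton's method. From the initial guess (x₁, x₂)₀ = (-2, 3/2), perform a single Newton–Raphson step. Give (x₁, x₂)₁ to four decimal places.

(-0.9825, 1.1711)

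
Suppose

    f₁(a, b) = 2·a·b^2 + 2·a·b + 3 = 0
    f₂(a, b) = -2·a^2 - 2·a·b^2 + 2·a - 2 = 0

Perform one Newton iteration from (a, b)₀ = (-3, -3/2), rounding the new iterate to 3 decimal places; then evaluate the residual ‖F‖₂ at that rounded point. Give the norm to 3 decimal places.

At (-3, -3/2): F = (-1.500, -12.500).
Jacobian J = [[2·b^2 + 2·b, 4·a·b + 2·a], [-4·a - 2·b^2 + 2, -4·a·b]].
At the point, J = [[1.500, 12.000], [9.500, -18.000]] (det J = -141.000).
Solving J·Δ = −F gives Δ = (1.255, -0.032).
Then the next iterate is (a, b)₁ = (-1.745, -1.532).
Re-evaluating at (-1.745, -1.532): F = (0.15557, -3.38894), so ‖F‖₂ = 3.393.

3.393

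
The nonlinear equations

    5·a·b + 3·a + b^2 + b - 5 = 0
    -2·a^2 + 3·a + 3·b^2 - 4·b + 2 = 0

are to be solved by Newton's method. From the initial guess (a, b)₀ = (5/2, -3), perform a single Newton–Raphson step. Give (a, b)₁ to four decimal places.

At (5/2, -3): F = (-29.0000, 36.0000).
Jacobian J = [[5·b + 3, 5·a + 2·b + 1], [-4·a + 3, 6·b - 4]].
At the point, J = [[-12.0000, 7.5000], [-7.0000, -22.0000]] (det J = 316.5000).
Solving J·Δ = −F gives Δ = (-1.1627, 2.0063).
Then the next iterate is (a, b)₁ = (1.3373, -0.9937).

(1.3373, -0.9937)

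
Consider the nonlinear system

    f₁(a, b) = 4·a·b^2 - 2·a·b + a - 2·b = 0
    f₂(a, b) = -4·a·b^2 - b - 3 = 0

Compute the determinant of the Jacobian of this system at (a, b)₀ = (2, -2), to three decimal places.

J = [[4·b^2 - 2·b + 1, 8·a·b - 2·a - 2], [-4·b^2, -8·a·b - 1]].
At the point, J = [[21.000, -38.000], [-16.000, 31.000]].
det J = 43.000.

43.000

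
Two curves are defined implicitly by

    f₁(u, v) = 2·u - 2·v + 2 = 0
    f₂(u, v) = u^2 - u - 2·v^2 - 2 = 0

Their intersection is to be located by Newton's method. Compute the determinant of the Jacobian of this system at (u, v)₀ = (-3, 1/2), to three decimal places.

-18.000

J = [[2, -2], [2·u - 1, -4·v]].
At the point, J = [[2.000, -2.000], [-7.000, -2.000]].
det J = -18.000.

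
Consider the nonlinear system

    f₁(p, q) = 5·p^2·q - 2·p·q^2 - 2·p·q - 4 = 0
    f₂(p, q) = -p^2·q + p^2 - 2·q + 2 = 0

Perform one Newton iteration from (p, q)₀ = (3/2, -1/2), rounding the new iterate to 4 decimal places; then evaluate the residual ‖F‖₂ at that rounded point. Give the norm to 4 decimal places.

5.3850

At (3/2, -1/2): F = (-8.8750, 6.3750).
Jacobian J = [[10·p·q - 2·q^2 - 2·q, 5·p^2 - 4·p·q - 2·p], [-2·p·q + 2·p, -p^2 - 2]].
At the point, J = [[-7.0000, 11.2500], [4.5000, -4.2500]] (det J = -20.8750).
Solving J·Δ = −F gives Δ = (-1.6287, -0.2246).
Then the next iterate is (p, q)₁ = (-0.1287, -0.7246).
Re-evaluating at (-0.1287, -0.7246): F = (-4.111376, 3.477766), so ‖F‖₂ = 5.3850.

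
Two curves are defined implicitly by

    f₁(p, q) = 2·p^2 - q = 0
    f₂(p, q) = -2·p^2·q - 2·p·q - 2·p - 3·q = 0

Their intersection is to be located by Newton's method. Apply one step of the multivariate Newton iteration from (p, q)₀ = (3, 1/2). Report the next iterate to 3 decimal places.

(1.523, 0.270)

At (3, 1/2): F = (17.500, -19.500).
Jacobian J = [[4·p, -1], [-4·p·q - 2·q - 2, -2·p^2 - 2·p - 3]].
At the point, J = [[12.000, -1.000], [-9.000, -27.000]] (det J = -333.000).
Solving J·Δ = −F gives Δ = (-1.477, -0.230).
Then the next iterate is (p, q)₁ = (1.523, 0.270).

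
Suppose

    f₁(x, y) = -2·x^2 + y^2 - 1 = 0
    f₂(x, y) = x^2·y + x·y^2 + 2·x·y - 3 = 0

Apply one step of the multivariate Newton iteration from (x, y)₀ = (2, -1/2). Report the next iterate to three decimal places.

(0.837, 0.050)

At (2, -1/2): F = (-8.750, -6.500).
Jacobian J = [[-4·x, 2·y], [2·x·y + y^2 + 2·y, x^2 + 2·x·y + 2·x]].
At the point, J = [[-8.000, -1.000], [-2.750, 6.000]] (det J = -50.750).
Solving J·Δ = −F gives Δ = (-1.163, 0.550).
Then the next iterate is (x, y)₁ = (0.837, 0.050).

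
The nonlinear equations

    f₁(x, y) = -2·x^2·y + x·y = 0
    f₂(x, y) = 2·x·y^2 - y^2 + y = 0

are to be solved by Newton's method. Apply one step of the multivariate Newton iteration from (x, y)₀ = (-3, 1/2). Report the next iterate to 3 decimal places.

At (-3, 1/2): F = (-10.500, -1.250).
Jacobian J = [[-4·x·y + y, -2·x^2 + x], [2·y^2, 4·x·y - 2·y + 1]].
At the point, J = [[6.500, -21.000], [0.500, -6.000]] (det J = -28.500).
Solving J·Δ = −F gives Δ = (1.289, -0.101).
Then the next iterate is (x, y)₁ = (-1.711, 0.399).

(-1.711, 0.399)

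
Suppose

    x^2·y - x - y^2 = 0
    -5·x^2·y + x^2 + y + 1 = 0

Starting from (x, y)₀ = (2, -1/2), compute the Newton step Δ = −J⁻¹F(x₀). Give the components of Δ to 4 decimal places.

(0.6346, 1.2308)

At (2, -1/2): F = (-4.2500, 14.5000).
Jacobian J = [[2·x·y - 1, x^2 - 2·y], [-10·x·y + 2·x, -5·x^2 + 1]].
At the point, J = [[-3.0000, 5.0000], [14.0000, -19.0000]] (det J = -13.0000).
Solving J·Δ = −F gives Δ = (0.6346, 1.2308).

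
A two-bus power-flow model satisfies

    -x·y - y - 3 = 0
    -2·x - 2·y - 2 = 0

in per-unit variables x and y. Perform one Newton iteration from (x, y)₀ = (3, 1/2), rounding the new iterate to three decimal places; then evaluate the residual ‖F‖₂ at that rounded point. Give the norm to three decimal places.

2.918

At (3, 1/2): F = (-5.000, -9.000).
Jacobian J = [[-y, -x - 1], [-2, -2]].
At the point, J = [[-0.500, -4.000], [-2.000, -2.000]] (det J = -7.000).
Solving J·Δ = −F gives Δ = (-3.714, -0.786).
Then the next iterate is (x, y)₁ = (-0.714, -0.286).
Re-evaluating at (-0.714, -0.286): F = (-2.91820, 0.000), so ‖F‖₂ = 2.918.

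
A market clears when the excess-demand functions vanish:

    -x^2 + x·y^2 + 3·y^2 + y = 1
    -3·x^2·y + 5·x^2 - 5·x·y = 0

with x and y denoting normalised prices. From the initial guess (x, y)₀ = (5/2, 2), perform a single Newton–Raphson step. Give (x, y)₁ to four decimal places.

At (5/2, 2): F = (16.7500, -31.2500).
Jacobian J = [[-2·x + y^2, 2·x·y + 6·y + 1], [-6·x·y + 10·x - 5·y, -3·x^2 - 5·x]].
At the point, J = [[-1.0000, 23.0000], [-15.0000, -31.2500]] (det J = 376.2500).
Solving J·Δ = −F gives Δ = (-0.5191, -0.7508).
Then the next iterate is (x, y)₁ = (1.9809, 1.2492).

(1.9809, 1.2492)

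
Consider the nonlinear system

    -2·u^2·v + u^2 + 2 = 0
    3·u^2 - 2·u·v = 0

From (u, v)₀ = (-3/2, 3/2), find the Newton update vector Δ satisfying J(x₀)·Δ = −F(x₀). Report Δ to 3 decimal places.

(1.198, 1.042)

At (-3/2, 3/2): F = (-2.500, 11.250).
Jacobian J = [[-4·u·v + 2·u, -2·u^2], [6·u - 2·v, -2·u]].
At the point, J = [[6.000, -4.500], [-12.000, 3.000]] (det J = -36.000).
Solving J·Δ = −F gives Δ = (1.198, 1.042).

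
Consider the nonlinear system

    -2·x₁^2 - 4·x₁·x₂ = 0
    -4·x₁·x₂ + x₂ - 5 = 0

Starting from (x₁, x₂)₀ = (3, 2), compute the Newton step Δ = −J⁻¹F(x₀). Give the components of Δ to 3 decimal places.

(-1.113, -1.645)

At (3, 2): F = (-42.000, -27.000).
Jacobian J = [[-4·x₁ - 4·x₂, -4·x₁], [-4·x₂, -4·x₁ + 1]].
At the point, J = [[-20.000, -12.000], [-8.000, -11.000]] (det J = 124.000).
Solving J·Δ = −F gives Δ = (-1.113, -1.645).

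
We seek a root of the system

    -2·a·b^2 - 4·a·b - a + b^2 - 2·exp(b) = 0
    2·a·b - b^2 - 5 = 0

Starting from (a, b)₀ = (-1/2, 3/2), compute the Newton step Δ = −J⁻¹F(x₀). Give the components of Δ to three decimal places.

(0.094, -2.117)

At (-1/2, 3/2): F = (-0.96338, -8.750).
Jacobian J = [[-2·b^2 - 4·b - 1, -4·a·b - 4·a + 2·b - 2·exp(b)], [2·b, 2·a - 2·b]].
At the point, J = [[-11.500, -0.96338], [3.000, -4.000]] (det J = 48.89013).
Solving J·Δ = −F gives Δ = (0.094, -2.117).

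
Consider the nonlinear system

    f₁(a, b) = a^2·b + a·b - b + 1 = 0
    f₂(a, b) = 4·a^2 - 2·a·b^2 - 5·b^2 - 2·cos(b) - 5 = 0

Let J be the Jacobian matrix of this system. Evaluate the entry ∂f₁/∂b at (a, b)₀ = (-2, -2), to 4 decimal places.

∂f₁/∂b = a^2 + a - 1.
At (-2, -2) this is 1.0000.

1.0000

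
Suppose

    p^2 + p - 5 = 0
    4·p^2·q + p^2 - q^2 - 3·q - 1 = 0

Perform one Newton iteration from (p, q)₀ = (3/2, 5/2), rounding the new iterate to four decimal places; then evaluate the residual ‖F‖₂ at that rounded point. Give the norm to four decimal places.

495.6299

At (3/2, 5/2): F = (-1.2500, 10.0000).
Jacobian J = [[2·p + 1, 0], [8·p·q + 2·p, 4·p^2 - 2·q - 3]].
At the point, J = [[4.0000, 0.0000], [33.0000, 1.0000]] (det J = 4.0000).
Solving J·Δ = −F gives Δ = (0.3125, -20.3125).
Then the next iterate is (p, q)₁ = (1.8125, -17.8125).
Re-evaluating at (1.8125, -17.8125): F = (0.097656, -495.629883), so ‖F‖₂ = 495.6299.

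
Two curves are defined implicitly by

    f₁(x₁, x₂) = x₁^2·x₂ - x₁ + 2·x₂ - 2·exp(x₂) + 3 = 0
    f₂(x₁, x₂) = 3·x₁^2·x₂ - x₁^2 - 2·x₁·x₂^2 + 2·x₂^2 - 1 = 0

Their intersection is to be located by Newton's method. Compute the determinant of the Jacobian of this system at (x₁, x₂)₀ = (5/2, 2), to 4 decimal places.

J = [[2·x₁·x₂ - 1, x₁^2 - 2·exp(x₂) + 2], [6·x₁·x₂ - 2·x₁ - 2·x₂^2, 3·x₁^2 - 4·x₁·x₂ + 4·x₂]].
At the point, J = [[9.0000, -6.528112], [17.0000, 6.7500]].
det J = 171.7279.

171.7279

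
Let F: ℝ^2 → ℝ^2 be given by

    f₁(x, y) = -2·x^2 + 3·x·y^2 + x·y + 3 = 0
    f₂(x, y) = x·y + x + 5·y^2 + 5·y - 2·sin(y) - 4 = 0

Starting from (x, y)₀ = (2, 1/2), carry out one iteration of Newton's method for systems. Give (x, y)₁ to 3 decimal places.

At (2, 1/2): F = (-2.500, 1.79115).
Jacobian J = [[-4·x + 3·y^2 + y, 6·x·y + x], [y + 1, x + 10·y - 2·cos(y) + 5]].
At the point, J = [[-6.750, 8.000], [1.500, 10.24483]] (det J = -81.15264).
Solving J·Δ = −F gives Δ = (-0.492, -0.103).
Then the next iterate is (x, y)₁ = (1.508, 0.397).

(1.508, 0.397)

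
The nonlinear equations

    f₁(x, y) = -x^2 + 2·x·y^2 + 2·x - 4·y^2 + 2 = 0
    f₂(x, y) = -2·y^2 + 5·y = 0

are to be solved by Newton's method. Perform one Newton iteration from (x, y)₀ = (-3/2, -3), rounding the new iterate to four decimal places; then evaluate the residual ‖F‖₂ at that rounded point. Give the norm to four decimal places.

At (-3/2, -3): F = (-66.2500, -33.0000).
Jacobian J = [[-2·x + 2·y^2 + 2, 4·x·y - 8·y], [0, -4·y + 5]].
At the point, J = [[23.0000, 42.0000], [0.0000, 17.0000]] (det J = 391.0000).
Solving J·Δ = −F gives Δ = (-0.6643, 1.9412).
Then the next iterate is (x, y)₁ = (-2.1643, -1.0588).
Re-evaluating at (-2.1643, -1.0588): F = (-16.349633, -7.536115), so ‖F‖₂ = 18.0029.

18.0029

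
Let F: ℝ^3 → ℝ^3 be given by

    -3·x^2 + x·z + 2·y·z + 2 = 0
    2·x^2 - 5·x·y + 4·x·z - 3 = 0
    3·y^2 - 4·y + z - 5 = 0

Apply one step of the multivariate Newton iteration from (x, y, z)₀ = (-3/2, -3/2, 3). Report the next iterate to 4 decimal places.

At (-3/2, -3/2, 3): F = (-18.2500, -27.7500, 10.7500).
Jacobian J = [[-6·x + z, 2·z, x + 2·y], [4·x - 5·y + 4·z, -5·x, 4·x], [0, 6·y - 4, 1]].
At the point, J = [[12.0000, 6.0000, -4.5000], [13.5000, 7.5000, -6.0000], [0.0000, -13.0000, 1.0000]] (det J = -137.2500).
Solving J·Δ = −F gives Δ = (-1.4167, 0.2500, -7.5000).
Then the next iterate is (x, y, z)₁ = (-2.9167, -1.2500, -4.5000).

(-2.9167, -1.2500, -4.5000)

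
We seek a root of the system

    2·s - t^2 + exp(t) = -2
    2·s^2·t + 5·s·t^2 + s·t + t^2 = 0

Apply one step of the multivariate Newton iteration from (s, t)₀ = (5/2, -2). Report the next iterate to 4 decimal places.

At (5/2, -2): F = (3.135335, 24.0000).
Jacobian J = [[2, -2·t + exp(t)], [4·s·t + 5·t^2 + t, 2·s^2 + 10·s·t + s + 2·t]].
At the point, J = [[2.0000, 4.135335], [-2.0000, -39.0000]] (det J = -69.729329).
Solving J·Δ = −F gives Δ = (-3.1769, 0.7783).
Then the next iterate is (s, t)₁ = (-0.6769, -1.2217).

(-0.6769, -1.2217)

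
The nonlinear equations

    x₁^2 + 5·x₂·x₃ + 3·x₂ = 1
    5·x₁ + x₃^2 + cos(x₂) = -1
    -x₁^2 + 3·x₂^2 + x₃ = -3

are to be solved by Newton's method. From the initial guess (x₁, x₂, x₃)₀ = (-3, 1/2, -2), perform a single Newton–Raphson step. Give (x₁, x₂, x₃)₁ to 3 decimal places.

(-1.364, -0.309, -2.139)

At (-3, 1/2, -2): F = (4.500, -9.12242, -7.250).
Jacobian J = [[2·x₁, 5·x₃ + 3, 5·x₂], [5, -sin(x₂), 2·x₃], [-2·x₁, 6·x₂, 1]].
At the point, J = [[-6.000, -7.000, 2.500], [5.000, -0.47943, -4.000], [6.000, 3.000, 1.000]] (det J = 178.56794).
Solving J·Δ = −F gives Δ = (1.636, -0.809, -0.139).
Then the next iterate is (x₁, x₂, x₃)₁ = (-1.364, -0.309, -2.139).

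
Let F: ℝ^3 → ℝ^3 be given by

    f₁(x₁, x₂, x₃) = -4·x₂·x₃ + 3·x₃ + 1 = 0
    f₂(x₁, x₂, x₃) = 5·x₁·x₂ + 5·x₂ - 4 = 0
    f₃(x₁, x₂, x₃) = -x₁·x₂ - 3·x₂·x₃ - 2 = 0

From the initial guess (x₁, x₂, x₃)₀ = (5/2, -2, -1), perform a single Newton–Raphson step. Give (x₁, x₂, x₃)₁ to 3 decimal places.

At (5/2, -2, -1): F = (-10.000, -39.000, -3.000).
Jacobian J = [[0, -4·x₃, -4·x₂ + 3], [5·x₂, 5·x₁ + 5, 0], [-x₂, -x₁ - 3·x₃, -3·x₂]].
At the point, J = [[0.000, 4.000, 11.000], [-10.000, 17.500, 0.000], [2.000, 0.500, 6.000]] (det J = -200.000).
Solving J·Δ = −F gives Δ = (1.245, 2.940, -0.160).
Then the next iterate is (x₁, x₂, x₃)₁ = (3.745, 0.940, -1.160).

(3.745, 0.940, -1.160)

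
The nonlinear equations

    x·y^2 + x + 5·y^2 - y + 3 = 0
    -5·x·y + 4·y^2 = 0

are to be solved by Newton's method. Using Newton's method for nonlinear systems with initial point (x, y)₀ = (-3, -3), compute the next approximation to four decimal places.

At (-3, -3): F = (21.0000, -9.0000).
Jacobian J = [[y^2 + 1, 2·x·y + 10·y - 1], [-5·y, -5·x + 8·y]].
At the point, J = [[10.0000, -13.0000], [15.0000, -9.0000]] (det J = 105.0000).
Solving J·Δ = −F gives Δ = (2.9143, 3.8571).
Then the next iterate is (x, y)₁ = (-0.0857, 0.8571).

(-0.0857, 0.8571)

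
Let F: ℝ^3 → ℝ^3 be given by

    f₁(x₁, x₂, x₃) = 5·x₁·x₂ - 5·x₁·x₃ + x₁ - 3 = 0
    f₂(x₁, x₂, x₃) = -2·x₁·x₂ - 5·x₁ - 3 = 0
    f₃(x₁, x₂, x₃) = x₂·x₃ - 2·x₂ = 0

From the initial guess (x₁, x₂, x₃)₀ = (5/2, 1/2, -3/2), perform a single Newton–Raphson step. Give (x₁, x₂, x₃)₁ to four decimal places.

At (5/2, 1/2, -3/2): F = (24.5000, -18.0000, -1.7500).
Jacobian J = [[5·x₂ - 5·x₃ + 1, 5·x₁, -5·x₁], [-2·x₂ - 5, -2·x₁, 0], [0, x₃ - 2, x₂]].
At the point, J = [[11.0000, 12.5000, -12.5000], [-6.0000, -5.0000, 0.0000], [0.0000, -3.5000, 0.5000]] (det J = -252.5000).
Solving J·Δ = −F gives Δ = (-2.4827, -0.6208, -0.8455).
Then the next iterate is (x₁, x₂, x₃)₁ = (0.0173, -0.1208, -2.3455).

(0.0173, -0.1208, -2.3455)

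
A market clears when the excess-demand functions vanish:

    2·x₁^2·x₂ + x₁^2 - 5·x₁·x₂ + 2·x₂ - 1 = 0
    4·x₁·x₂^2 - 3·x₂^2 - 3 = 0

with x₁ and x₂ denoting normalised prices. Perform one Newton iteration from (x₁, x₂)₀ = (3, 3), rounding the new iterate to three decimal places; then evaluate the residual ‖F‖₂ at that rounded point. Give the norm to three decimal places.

At (3, 3): F = (23.000, 78.000).
Jacobian J = [[4·x₁·x₂ + 2·x₁ - 5·x₂, 2·x₁^2 - 5·x₁ + 2], [4·x₂^2, 8·x₁·x₂ - 6·x₂]].
At the point, J = [[27.000, 5.000], [36.000, 54.000]] (det J = 1278.000).
Solving J·Δ = −F gives Δ = (-0.667, -1.000).
Then the next iterate is (x₁, x₂)₁ = (2.333, 2.000).
Re-evaluating at (2.333, 2.000): F = (6.88445, 22.328), so ‖F‖₂ = 23.365.

23.365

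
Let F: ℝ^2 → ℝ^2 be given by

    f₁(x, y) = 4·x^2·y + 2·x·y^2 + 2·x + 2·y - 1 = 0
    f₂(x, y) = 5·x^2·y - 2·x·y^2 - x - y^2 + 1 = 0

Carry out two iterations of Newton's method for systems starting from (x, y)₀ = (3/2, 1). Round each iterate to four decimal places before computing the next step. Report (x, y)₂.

(0.8555, 0.0828)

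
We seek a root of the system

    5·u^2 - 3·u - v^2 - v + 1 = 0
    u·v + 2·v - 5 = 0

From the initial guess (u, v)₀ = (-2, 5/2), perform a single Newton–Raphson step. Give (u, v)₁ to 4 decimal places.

At (-2, 5/2): F = (18.2500, -5.0000).
Jacobian J = [[10·u - 3, -2·v - 1], [v, u + 2]].
At the point, J = [[-23.0000, -6.0000], [2.5000, 0.0000]] (det J = 15.0000).
Solving J·Δ = −F gives Δ = (2.0000, -4.6250).
Then the next iterate is (u, v)₁ = (0.0000, -2.1250).

(0.0000, -2.1250)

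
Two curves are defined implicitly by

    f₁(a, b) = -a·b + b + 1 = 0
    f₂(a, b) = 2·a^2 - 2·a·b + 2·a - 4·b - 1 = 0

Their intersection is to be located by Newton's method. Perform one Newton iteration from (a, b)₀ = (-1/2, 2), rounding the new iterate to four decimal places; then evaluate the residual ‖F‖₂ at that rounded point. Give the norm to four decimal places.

0.3680

At (-1/2, 2): F = (4.0000, -7.5000).
Jacobian J = [[-b, -a + 1], [4·a - 2·b + 2, -2·a - 4]].
At the point, J = [[-2.0000, 1.5000], [-4.0000, -3.0000]] (det J = 12.0000).
Solving J·Δ = −F gives Δ = (0.0625, -2.5833).
Then the next iterate is (a, b)₁ = (-0.4375, -0.5833).
Re-evaluating at (-0.4375, -0.5833): F = (0.161506, 0.330625), so ‖F‖₂ = 0.3680.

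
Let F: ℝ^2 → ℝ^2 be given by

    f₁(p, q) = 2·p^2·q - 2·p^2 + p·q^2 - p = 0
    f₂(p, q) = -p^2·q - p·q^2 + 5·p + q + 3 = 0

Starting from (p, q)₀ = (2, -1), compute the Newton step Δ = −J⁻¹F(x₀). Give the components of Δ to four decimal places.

At (2, -1): F = (-16.0000, 14.0000).
Jacobian J = [[4·p·q - 4·p + q^2 - 1, 2·p^2 + 2·p·q], [-2·p·q - q^2 + 5, -p^2 - 2·p·q + 1]].
At the point, J = [[-16.0000, 4.0000], [8.0000, 1.0000]] (det J = -48.0000).
Solving J·Δ = −F gives Δ = (-1.5000, -2.0000).

(-1.5000, -2.0000)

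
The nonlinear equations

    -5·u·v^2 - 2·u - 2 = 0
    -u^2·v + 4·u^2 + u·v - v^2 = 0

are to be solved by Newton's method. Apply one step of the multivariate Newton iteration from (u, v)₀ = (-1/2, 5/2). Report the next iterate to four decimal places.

At (-1/2, 5/2): F = (14.6250, -7.1250).
Jacobian J = [[-5·v^2 - 2, -10·u·v], [-2·u·v + 8·u + v, -u^2 + u - 2·v]].
At the point, J = [[-33.2500, 12.5000], [1.0000, -5.7500]] (det J = 178.6875).
Solving J·Δ = −F gives Δ = (-0.0278, -1.2440).
Then the next iterate is (u, v)₁ = (-0.5278, 1.2560).

(-0.5278, 1.2560)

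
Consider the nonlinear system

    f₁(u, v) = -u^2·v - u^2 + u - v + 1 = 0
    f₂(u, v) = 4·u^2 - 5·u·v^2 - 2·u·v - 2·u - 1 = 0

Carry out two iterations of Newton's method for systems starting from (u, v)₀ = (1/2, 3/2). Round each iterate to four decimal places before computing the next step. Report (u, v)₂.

(-0.6470, 2.4689)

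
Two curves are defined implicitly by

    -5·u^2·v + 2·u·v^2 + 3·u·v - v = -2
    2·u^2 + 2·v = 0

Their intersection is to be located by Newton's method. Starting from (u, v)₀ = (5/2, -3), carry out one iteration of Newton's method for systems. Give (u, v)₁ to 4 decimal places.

At (5/2, -3): F = (121.2500, 6.5000).
Jacobian J = [[-10·u·v + 2·v^2 + 3·v, -5·u^2 + 4·u·v + 3·u - 1], [4·u, 2]].
At the point, J = [[84.0000, -54.7500], [10.0000, 2.0000]] (det J = 715.5000).
Solving J·Δ = −F gives Δ = (-0.8363, 0.9315).
Then the next iterate is (u, v)₁ = (1.6637, -2.0685).

(1.6637, -2.0685)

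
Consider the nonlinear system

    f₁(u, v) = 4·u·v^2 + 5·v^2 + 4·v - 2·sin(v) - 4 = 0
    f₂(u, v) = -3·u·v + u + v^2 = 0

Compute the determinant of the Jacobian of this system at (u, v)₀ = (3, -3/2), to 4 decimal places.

J = [[4·v^2, 8·u·v + 10·v - 2·cos(v) + 4], [-3·v + 1, -3·u + 2·v]].
At the point, J = [[9.0000, -47.141474], [5.5000, -12.0000]].
det J = 151.2781.

151.2781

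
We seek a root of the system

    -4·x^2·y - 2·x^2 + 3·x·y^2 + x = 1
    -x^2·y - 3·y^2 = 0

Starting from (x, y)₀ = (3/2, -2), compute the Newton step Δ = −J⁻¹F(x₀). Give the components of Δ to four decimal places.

(-0.2359, 0.9144)

At (3/2, -2): F = (32.0000, -7.5000).
Jacobian J = [[-8·x·y - 4·x + 3·y^2 + 1, -4·x^2 + 6·x·y], [-2·x·y, -x^2 - 6·y]].
At the point, J = [[31.0000, -27.0000], [6.0000, 9.7500]] (det J = 464.2500).
Solving J·Δ = −F gives Δ = (-0.2359, 0.9144).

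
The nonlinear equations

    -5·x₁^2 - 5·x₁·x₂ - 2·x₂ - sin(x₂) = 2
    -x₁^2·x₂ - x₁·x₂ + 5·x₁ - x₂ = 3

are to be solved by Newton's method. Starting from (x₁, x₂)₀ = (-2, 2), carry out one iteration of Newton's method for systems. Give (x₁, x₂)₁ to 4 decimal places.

(-0.5264, 1.0700)

At (-2, 2): F = (-6.909297, -19.0000).
Jacobian J = [[-10·x₁ - 5·x₂, -5·x₁ - cos(x₂) - 2], [-2·x₁·x₂ - x₂ + 5, -x₁^2 - x₁ - 1]].
At the point, J = [[10.0000, 8.416147], [11.0000, -3.0000]] (det J = -122.577615).
Solving J·Δ = −F gives Δ = (1.4736, -0.9300).
Then the next iterate is (x₁, x₂)₁ = (-0.5264, 1.0700).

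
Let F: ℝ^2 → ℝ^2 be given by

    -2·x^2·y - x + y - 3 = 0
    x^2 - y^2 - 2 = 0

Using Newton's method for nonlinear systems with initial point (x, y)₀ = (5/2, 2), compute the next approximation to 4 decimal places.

(1.6740, 1.0300)

At (5/2, 2): F = (-28.5000, 0.2500).
Jacobian J = [[-4·x·y - 1, -2·x^2 + 1], [2·x, -2·y]].
At the point, J = [[-21.0000, -11.5000], [5.0000, -4.0000]] (det J = 141.5000).
Solving J·Δ = −F gives Δ = (-0.8260, -0.9700).
Then the next iterate is (x, y)₁ = (1.6740, 1.0300).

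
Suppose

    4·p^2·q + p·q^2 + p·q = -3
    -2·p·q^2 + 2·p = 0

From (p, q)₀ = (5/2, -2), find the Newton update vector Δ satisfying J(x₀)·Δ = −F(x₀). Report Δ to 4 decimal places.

At (5/2, -2): F = (-42.0000, -15.0000).
Jacobian J = [[8·p·q + q^2 + q, 4·p^2 + 2·p·q + p], [-2·q^2 + 2, -4·p·q]].
At the point, J = [[-38.0000, 17.5000], [-6.0000, 20.0000]] (det J = -655.0000).
Solving J·Δ = −F gives Δ = (-0.8817, 0.4855).

(-0.8817, 0.4855)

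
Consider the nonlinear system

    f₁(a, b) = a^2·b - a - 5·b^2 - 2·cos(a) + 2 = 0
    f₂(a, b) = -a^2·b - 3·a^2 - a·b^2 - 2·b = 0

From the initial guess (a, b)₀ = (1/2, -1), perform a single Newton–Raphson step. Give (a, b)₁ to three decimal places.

(0.605, -0.452)

At (1/2, -1): F = (-5.50517, 1.000).
Jacobian J = [[2·a·b + 2·sin(a) - 1, a^2 - 10·b], [-2·a·b - 6·a - b^2, -a^2 - 2·a·b - 2]].
At the point, J = [[-1.04115, 10.250], [-3.000, -1.250]] (det J = 32.05144).
Solving J·Δ = −F gives Δ = (0.105, 0.548).
Then the next iterate is (a, b)₁ = (0.605, -0.452).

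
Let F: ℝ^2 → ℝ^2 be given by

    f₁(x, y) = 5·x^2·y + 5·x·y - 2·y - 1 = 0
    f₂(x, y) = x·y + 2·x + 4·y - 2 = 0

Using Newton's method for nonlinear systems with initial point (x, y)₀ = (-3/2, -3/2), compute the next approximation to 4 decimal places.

(-1.6706, 2.0341)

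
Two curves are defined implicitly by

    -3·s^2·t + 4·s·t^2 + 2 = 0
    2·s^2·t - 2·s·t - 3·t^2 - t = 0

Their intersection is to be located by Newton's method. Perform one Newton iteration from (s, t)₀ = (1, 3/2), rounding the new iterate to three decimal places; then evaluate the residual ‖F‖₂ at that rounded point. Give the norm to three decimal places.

2.147

At (1, 3/2): F = (6.500, -8.250).
Jacobian J = [[-6·s·t + 4·t^2, -3·s^2 + 8·s·t], [4·s·t - 2·t, 2·s^2 - 2·s - 6·t - 1]].
At the point, J = [[0.000, 9.000], [3.000, -10.000]] (det J = -27.000).
Solving J·Δ = −F gives Δ = (0.343, -0.722).
Then the next iterate is (s, t)₁ = (1.343, 0.778).
Re-evaluating at (1.343, 0.778): F = (1.04187, -1.87708), so ‖F‖₂ = 2.147.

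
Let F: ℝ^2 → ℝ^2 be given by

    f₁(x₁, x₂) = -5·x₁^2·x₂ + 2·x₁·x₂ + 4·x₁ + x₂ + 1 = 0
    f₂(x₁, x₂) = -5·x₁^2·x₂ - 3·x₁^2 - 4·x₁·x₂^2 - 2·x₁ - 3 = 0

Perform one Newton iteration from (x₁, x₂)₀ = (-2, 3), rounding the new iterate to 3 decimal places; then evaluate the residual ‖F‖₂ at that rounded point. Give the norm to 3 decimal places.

22.325

At (-2, 3): F = (-76.000, 1.000).
Jacobian J = [[-10·x₁·x₂ + 2·x₂ + 4, -5·x₁^2 + 2·x₁ + 1], [-10·x₁·x₂ - 6·x₁ - 4·x₂^2 - 2, -5·x₁^2 - 8·x₁·x₂]].
At the point, J = [[70.000, -23.000], [34.000, 28.000]] (det J = 2742.000).
Solving J·Δ = −F gives Δ = (0.768, -0.968).
Then the next iterate is (x₁, x₂)₁ = (-1.232, 2.032).
Re-evaluating at (-1.232, 2.032): F = (-22.32394, -0.16273), so ‖F‖₂ = 22.325.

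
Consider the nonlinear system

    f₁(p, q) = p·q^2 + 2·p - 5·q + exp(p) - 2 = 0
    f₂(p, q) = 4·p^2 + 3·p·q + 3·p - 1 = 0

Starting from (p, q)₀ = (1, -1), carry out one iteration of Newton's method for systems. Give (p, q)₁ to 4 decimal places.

At (1, -1): F = (8.718282, 3.0000).
Jacobian J = [[q^2 + exp(p) + 2, 2·p·q - 5], [8·p + 3·q + 3, 3·p]].
At the point, J = [[5.718282, -7.0000], [8.0000, 3.0000]] (det J = 73.154845).
Solving J·Δ = −F gives Δ = (-0.6446, 0.7189).
Then the next iterate is (p, q)₁ = (0.3554, -0.2811).

(0.3554, -0.2811)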